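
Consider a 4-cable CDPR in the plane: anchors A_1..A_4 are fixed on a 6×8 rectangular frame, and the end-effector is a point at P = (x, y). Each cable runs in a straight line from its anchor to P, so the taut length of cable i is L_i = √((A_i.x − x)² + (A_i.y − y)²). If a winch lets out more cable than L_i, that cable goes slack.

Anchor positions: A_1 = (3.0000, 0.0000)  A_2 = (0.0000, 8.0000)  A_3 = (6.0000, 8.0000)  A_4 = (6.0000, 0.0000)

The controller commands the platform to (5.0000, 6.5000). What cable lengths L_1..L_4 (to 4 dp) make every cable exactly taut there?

L_1 = √((3.0000−5.0000)² + (0.0000−6.5000)²) = 6.8007
L_2 = √((0.0000−5.0000)² + (8.0000−6.5000)²) = 5.2202
L_3 = √((6.0000−5.0000)² + (8.0000−6.5000)²) = 1.8028
L_4 = √((6.0000−5.0000)² + (0.0000−6.5000)²) = 6.5765

(6.8007, 5.2202, 1.8028, 6.5765)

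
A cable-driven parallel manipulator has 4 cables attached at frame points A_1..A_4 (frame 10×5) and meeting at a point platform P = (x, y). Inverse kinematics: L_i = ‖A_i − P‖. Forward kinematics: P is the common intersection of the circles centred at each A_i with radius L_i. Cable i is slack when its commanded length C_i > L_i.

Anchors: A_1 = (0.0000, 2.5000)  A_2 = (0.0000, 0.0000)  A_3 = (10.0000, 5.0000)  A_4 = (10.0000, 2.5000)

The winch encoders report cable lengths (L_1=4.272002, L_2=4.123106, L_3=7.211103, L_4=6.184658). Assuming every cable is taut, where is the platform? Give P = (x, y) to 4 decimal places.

circle eqns → linear via eq_j − eq_1; set k_j = A_j·A_j − L_j²
k_1 = 0.0000+6.2500−18.2500 = -12.0000
0.0000·x + 5.0000·y = k_1−k_2 = 5.0000
-20.0000·x − 5.0000·y = k_1−k_3 = -85.0000
-20.0000·x + 0.0000·y = k_1−k_4 = -80.0000
solve first two rows → x=4.0000, y=1.0000
check cable 4: ‖A_4−P‖² = 38.2500 ≈ L_4² = 38.2500 ✓

(4.0000, 1.0000)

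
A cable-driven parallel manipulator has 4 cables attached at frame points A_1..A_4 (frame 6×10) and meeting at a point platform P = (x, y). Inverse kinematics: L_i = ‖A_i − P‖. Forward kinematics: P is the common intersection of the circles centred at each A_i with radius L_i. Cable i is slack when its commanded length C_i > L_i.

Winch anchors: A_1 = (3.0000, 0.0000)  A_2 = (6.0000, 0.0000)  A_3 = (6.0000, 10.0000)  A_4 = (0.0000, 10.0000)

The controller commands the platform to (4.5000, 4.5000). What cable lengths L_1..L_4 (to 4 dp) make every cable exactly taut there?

L_1 = √((3.0000−4.5000)² + (0.0000−4.5000)²) = 4.7434
L_2 = √((6.0000−4.5000)² + (0.0000−4.5000)²) = 4.7434
L_3 = √((6.0000−4.5000)² + (10.0000−4.5000)²) = 5.7009
L_4 = √((0.0000−4.5000)² + (10.0000−4.5000)²) = 7.1063

(4.7434, 4.7434, 5.7009, 7.1063)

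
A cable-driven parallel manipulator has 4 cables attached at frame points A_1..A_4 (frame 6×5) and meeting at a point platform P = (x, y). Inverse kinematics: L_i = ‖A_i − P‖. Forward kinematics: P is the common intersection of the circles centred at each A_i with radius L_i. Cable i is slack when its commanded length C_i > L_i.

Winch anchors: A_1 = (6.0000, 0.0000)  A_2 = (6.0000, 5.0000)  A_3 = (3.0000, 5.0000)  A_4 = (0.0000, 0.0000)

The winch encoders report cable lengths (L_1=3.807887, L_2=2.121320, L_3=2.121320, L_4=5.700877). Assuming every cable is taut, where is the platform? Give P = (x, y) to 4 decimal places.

expand ‖A_i−P‖²=L_i² and subtract eq 1 (c_i ≔ ‖A_i‖²−L_i²)
c_1 = 36.0000+0.0000−14.5000 = 21.5000
eq1−eq2 → [0.0000  -10.0000]·P = -35.0000
eq1−eq3 → [6.0000  -10.0000]·P = -8.0000
eq1−eq4 → [12.0000  0.0000]·P = 54.0000
2×2 solve → P = (4.5000, 3.5000)
check cable 4: ‖A_4−P‖² = 32.5000 ≈ L_4² = 32.5000 ✓

(4.5000, 3.5000)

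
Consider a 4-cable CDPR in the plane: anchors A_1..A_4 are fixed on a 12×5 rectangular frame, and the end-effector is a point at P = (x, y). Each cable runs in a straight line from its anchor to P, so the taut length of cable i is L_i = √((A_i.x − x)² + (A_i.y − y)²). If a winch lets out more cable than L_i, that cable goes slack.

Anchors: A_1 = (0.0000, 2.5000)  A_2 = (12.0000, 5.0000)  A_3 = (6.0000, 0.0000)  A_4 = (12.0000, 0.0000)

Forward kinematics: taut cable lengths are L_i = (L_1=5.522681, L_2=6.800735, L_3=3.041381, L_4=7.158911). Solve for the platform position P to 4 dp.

circle eqns → linear via eq_j − eq_1; set c_j = A_j·A_j − L_j²
c_1 = 0.0000+6.2500−30.5000 = -24.2500
-24.0000·x − 5.0000·y = c_1−c_2 = -147.0000
-12.0000·x + 5.0000·y = c_1−c_3 = -51.0000
-24.0000·x + 5.0000·y = c_1−c_4 = -117.0000
solve first two rows → x=5.5000, y=3.0000
check cable 4: ‖A_4−P‖² = 51.2500 ≈ L_4² = 51.2500 ✓

(5.5000, 3.0000)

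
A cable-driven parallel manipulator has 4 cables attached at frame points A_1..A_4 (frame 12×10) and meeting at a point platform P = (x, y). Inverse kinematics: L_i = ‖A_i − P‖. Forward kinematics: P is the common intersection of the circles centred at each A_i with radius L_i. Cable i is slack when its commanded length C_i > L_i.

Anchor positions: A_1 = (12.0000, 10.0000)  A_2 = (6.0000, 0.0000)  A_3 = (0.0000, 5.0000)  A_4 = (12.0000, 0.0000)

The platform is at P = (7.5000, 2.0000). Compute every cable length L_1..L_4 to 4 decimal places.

(9.1788, 2.5000, 8.0777, 4.9244)

L_1: Δ = A_1−P = (4.5000, 8.0000) → ‖Δ‖ = √84.2500 = 9.1788
L_2: Δ = A_2−P = (-1.5000, -2.0000) → ‖Δ‖ = √6.2500 = 2.5000
L_3: Δ = A_3−P = (-7.5000, 3.0000) → ‖Δ‖ = √65.2500 = 8.0777
L_4: Δ = A_4−P = (4.5000, -2.0000) → ‖Δ‖ = √24.2500 = 4.9244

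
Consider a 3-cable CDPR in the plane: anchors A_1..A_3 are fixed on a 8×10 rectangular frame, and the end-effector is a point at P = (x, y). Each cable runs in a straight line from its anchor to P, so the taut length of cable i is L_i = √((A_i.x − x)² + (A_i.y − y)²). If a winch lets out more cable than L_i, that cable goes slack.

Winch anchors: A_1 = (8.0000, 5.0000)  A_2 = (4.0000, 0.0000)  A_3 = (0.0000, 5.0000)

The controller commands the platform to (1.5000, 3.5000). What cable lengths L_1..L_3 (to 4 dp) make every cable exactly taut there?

(6.6708, 4.3012, 2.1213)

L_1 = √((8.0000−1.5000)² + (5.0000−3.5000)²) = 6.6708
L_2 = √((4.0000−1.5000)² + (0.0000−3.5000)²) = 4.3012
L_3 = √((0.0000−1.5000)² + (5.0000−3.5000)²) = 2.1213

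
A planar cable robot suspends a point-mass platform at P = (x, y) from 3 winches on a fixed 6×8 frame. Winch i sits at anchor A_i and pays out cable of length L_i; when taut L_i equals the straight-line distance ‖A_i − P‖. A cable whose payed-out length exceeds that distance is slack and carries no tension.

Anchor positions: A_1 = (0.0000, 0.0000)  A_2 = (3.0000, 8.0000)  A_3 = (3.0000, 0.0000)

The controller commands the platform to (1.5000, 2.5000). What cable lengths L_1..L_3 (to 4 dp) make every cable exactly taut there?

(2.9155, 5.7009, 2.9155)

cable 1: Δx=-1.5000, Δy=-2.5000; L_1 = √(Δx²+Δy²) = 2.9155
cable 2: Δx=1.5000, Δy=5.5000; L_2 = √(Δx²+Δy²) = 5.7009
cable 3: Δx=1.5000, Δy=-2.5000; L_3 = √(Δx²+Δy²) = 2.9155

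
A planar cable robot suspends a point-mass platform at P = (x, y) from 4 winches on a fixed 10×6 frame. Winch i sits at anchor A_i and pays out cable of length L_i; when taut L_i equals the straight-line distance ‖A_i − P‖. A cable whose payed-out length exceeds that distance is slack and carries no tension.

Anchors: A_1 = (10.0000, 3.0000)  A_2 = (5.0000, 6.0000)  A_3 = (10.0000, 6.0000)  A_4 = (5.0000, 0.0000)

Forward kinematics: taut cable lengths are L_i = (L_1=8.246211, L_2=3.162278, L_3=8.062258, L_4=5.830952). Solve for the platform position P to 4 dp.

(2.0000, 5.0000)

each cable: (A_i−P)·(A_i−P) = L_i²; let k_i = ‖A_i‖²−L_i²
k_1 = 100.0000+9.0000−68.0000 = 41.0000
row 1: 10.0000x − 6.0000y = -10.0000  (k_2=51.0000)
row 2: 0.0000x − 6.0000y = -30.0000  (k_3=71.0000)
row 3: 10.0000x + 6.0000y = 50.0000  (k_4=-9.0000)
Cramer on rows 1–2 → x = 2.0000, y = 5.0000
check cable 4: ‖A_4−P‖² = 34.0000 ≈ L_4² = 34.0000 ✓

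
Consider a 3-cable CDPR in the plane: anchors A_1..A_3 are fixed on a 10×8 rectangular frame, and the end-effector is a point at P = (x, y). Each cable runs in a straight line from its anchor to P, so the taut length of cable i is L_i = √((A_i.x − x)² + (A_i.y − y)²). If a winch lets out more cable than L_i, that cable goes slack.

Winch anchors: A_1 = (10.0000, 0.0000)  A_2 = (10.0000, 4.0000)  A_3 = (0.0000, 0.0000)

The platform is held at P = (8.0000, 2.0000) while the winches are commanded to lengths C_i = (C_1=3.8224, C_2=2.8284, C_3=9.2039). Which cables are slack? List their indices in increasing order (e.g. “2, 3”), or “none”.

cable 1: √((2.0000)²+(-2.0000)²)=2.8284, C_1=3.8224: slack
cable 2: √((2.0000)²+(2.0000)²)=2.8284, C_2=2.8284: taut
cable 3: √((-8.0000)²+(-2.0000)²)=8.2462, C_3=9.2039: slack

1, 3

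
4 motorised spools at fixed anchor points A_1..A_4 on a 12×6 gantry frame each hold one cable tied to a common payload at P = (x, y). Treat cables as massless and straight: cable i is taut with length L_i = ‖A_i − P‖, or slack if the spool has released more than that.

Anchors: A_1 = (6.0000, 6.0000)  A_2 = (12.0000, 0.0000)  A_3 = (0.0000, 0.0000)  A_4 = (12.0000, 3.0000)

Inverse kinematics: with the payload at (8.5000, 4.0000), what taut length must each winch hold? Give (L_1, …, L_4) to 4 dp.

L_1: Δ = A_1−P = (-2.5000, 2.0000) → ‖Δ‖ = √10.2500 = 3.2016
L_2: Δ = A_2−P = (3.5000, -4.0000) → ‖Δ‖ = √28.2500 = 5.3151
L_3: Δ = A_3−P = (-8.5000, -4.0000) → ‖Δ‖ = √88.2500 = 9.3941
L_4: Δ = A_4−P = (3.5000, -1.0000) → ‖Δ‖ = √13.2500 = 3.6401

(3.2016, 5.3151, 9.3941, 3.6401)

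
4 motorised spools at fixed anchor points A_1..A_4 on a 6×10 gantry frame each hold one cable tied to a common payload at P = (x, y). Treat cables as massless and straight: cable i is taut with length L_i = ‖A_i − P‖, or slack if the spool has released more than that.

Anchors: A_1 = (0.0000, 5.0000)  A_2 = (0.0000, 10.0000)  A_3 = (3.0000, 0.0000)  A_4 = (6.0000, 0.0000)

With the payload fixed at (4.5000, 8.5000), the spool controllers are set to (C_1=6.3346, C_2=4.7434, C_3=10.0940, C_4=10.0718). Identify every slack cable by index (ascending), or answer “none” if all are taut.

1, 3, 4

cable 1: L_1 = ‖A_1−P‖ = 5.7009;  C_1 = 6.3346 → slack
cable 2: L_2 = ‖A_2−P‖ = 4.7434;  C_2 = 4.7434 → taut
cable 3: L_3 = ‖A_3−P‖ = 8.6313;  C_3 = 10.0940 → slack
cable 4: L_4 = ‖A_4−P‖ = 8.6313;  C_4 = 10.0718 → slack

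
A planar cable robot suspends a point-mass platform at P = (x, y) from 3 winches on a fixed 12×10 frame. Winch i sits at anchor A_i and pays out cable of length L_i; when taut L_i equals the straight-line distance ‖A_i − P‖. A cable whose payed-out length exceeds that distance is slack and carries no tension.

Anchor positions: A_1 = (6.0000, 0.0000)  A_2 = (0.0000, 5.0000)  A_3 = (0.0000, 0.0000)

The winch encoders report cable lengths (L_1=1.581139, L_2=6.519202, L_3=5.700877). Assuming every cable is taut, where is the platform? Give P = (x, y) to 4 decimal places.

circle eqns → linear via eq_j − eq_1; set q_j = A_j·A_j − L_j²
q_1 = 36.0000+0.0000−2.5000 = 33.5000
12.0000·x − 10.0000·y = q_1−q_2 = 51.0000
12.0000·x + 0.0000·y = q_1−q_3 = 66.0000
solve first two rows → x=5.5000, y=1.5000

(5.5000, 1.5000)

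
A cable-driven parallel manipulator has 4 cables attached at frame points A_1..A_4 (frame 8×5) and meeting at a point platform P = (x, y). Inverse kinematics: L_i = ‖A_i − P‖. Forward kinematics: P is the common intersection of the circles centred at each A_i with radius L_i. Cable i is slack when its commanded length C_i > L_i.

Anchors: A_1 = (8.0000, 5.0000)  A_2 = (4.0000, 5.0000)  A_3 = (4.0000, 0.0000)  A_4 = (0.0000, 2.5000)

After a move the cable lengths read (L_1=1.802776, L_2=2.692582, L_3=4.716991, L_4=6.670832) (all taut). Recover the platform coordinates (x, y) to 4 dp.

circle eqns → linear via eq_j − eq_1; set q_j = A_j·A_j − L_j²
q_1 = 64.0000+25.0000−3.2500 = 85.7500
8.0000·x + 0.0000·y = q_1−q_2 = 52.0000
8.0000·x + 10.0000·y = q_1−q_3 = 92.0000
16.0000·x + 5.0000·y = q_1−q_4 = 124.0000
solve first two rows → x=6.5000, y=4.0000
check cable 4: ‖A_4−P‖² = 44.5000 ≈ L_4² = 44.5000 ✓

(6.5000, 4.0000)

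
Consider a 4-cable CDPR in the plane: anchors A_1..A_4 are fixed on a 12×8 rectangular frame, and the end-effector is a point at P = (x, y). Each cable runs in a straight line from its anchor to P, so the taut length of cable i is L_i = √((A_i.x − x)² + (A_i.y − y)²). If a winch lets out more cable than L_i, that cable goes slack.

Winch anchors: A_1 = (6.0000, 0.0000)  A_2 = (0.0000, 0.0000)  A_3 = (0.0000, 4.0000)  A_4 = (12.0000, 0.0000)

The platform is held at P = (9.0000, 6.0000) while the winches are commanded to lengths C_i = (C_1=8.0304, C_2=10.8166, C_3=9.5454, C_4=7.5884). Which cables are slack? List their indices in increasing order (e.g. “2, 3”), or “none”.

i=1: geometric 6.7082 vs commanded 8.0304 ⇒ slack
i=2: geometric 10.8167 vs commanded 10.8166 ⇒ taut
i=3: geometric 9.2195 vs commanded 9.5454 ⇒ slack
i=4: geometric 6.7082 vs commanded 7.5884 ⇒ slack

1, 3, 4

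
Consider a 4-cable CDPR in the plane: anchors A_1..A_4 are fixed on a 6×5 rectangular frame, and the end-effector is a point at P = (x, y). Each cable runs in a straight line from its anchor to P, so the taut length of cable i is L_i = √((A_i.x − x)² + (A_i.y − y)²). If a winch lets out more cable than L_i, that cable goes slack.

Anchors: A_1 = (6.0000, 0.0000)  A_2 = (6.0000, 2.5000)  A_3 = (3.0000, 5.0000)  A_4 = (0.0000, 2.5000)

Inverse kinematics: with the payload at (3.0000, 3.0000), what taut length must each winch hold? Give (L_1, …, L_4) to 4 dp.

(4.2426, 3.0414, 2.0000, 3.0414)

L_1 = √((6.0000−3.0000)² + (0.0000−3.0000)²) = 4.2426
L_2 = √((6.0000−3.0000)² + (2.5000−3.0000)²) = 3.0414
L_3 = √((3.0000−3.0000)² + (5.0000−3.0000)²) = 2.0000
L_4 = √((0.0000−3.0000)² + (2.5000−3.0000)²) = 3.0414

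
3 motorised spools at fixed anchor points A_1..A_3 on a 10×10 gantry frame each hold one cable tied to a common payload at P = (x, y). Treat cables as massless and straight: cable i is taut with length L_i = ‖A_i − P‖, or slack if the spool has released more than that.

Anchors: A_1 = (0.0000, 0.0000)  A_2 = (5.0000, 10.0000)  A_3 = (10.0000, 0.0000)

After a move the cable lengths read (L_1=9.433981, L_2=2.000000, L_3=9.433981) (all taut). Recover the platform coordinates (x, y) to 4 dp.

each cable: (A_i−P)·(A_i−P) = L_i²; let q_i = ‖A_i‖²−L_i²
q_1 = 0.0000+0.0000−89.0000 = -89.0000
row 1: -10.0000x − 20.0000y = -210.0000  (q_2=121.0000)
row 2: -20.0000x + 0.0000y = -100.0000  (q_3=11.0000)
Cramer on rows 1–2 → x = 5.0000, y = 8.0000

(5.0000, 8.0000)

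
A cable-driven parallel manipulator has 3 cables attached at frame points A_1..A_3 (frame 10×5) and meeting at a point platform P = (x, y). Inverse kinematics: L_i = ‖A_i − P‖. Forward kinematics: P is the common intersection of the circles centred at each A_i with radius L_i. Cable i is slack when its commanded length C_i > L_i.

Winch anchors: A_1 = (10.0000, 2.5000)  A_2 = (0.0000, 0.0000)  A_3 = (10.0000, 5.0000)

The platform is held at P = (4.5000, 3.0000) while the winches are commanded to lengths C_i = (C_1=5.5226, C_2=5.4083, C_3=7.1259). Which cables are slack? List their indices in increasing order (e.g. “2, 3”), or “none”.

cable 1: √((5.5000)²+(-0.5000)²)=5.5227, C_1=5.5226: taut
cable 2: √((-4.5000)²+(-3.0000)²)=5.4083, C_2=5.4083: taut
cable 3: √((5.5000)²+(2.0000)²)=5.8523, C_3=7.1259: slack

3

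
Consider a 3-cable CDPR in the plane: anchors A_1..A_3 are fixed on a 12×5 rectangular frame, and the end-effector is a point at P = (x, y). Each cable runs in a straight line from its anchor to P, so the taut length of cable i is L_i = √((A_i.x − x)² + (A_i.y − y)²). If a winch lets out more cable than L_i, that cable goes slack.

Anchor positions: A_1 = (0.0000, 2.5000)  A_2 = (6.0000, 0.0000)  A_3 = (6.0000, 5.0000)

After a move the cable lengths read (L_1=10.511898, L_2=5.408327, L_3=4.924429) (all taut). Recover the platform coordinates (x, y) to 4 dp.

expand ‖A_i−P‖²=L_i² and subtract eq 1 (k_i ≔ ‖A_i‖²−L_i²)
k_1 = 0.0000+6.2500−110.5000 = -104.2500
eq1−eq2 → [-12.0000  5.0000]·P = -111.0000
eq1−eq3 → [-12.0000  -5.0000]·P = -141.0000
2×2 solve → P = (10.5000, 3.0000)

(10.5000, 3.0000)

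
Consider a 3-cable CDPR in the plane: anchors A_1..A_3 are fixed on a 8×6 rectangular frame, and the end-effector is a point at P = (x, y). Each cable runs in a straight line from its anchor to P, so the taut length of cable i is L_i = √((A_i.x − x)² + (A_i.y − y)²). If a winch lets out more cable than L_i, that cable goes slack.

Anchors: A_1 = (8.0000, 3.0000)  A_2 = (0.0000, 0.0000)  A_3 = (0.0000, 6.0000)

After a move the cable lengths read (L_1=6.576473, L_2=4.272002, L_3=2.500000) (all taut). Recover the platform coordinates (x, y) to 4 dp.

(1.5000, 4.0000)

expand ‖A_i−P‖²=L_i² and subtract eq 1 (k_i ≔ ‖A_i‖²−L_i²)
k_1 = 64.0000+9.0000−43.2500 = 29.7500
eq1−eq2 → [16.0000  6.0000]·P = 48.0000
eq1−eq3 → [16.0000  -6.0000]·P = 0.0000
2×2 solve → P = (1.5000, 4.0000)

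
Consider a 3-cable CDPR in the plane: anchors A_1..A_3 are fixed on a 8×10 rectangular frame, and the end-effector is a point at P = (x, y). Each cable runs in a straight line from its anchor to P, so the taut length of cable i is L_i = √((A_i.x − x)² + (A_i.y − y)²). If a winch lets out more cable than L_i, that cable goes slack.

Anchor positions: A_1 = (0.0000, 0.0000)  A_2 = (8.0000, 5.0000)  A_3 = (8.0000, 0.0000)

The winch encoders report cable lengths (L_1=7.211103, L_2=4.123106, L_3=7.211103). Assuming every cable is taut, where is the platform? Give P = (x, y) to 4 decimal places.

circle eqns → linear via eq_j − eq_1; set q_j = A_j·A_j − L_j²
q_1 = 0.0000+0.0000−52.0000 = -52.0000
-16.0000·x − 10.0000·y = q_1−q_2 = -124.0000
-16.0000·x + 0.0000·y = q_1−q_3 = -64.0000
solve first two rows → x=4.0000, y=6.0000

(4.0000, 6.0000)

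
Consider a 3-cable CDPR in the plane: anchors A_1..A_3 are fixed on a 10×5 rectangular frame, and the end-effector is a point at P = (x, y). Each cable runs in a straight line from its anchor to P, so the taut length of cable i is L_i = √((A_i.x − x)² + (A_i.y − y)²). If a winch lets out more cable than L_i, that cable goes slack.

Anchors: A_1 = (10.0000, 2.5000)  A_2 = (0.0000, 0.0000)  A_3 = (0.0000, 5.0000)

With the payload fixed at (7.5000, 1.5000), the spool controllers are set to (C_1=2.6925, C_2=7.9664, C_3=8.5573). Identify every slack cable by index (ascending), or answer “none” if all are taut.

cable 1: √((2.5000)²+(1.0000)²)=2.6926, C_1=2.6925: taut
cable 2: √((-7.5000)²+(-1.5000)²)=7.6485, C_2=7.9664: slack
cable 3: √((-7.5000)²+(3.5000)²)=8.2765, C_3=8.5573: slack

2, 3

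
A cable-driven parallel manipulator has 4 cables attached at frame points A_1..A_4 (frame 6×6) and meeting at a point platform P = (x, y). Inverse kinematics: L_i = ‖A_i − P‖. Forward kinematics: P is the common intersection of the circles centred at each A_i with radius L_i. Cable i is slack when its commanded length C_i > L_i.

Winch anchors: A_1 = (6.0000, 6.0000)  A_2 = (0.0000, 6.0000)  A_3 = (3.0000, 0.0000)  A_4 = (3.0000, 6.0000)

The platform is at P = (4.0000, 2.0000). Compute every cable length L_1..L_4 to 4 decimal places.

(4.4721, 5.6569, 2.2361, 4.1231)

cable 1: Δx=2.0000, Δy=4.0000; L_1 = √(Δx²+Δy²) = 4.4721
cable 2: Δx=-4.0000, Δy=4.0000; L_2 = √(Δx²+Δy²) = 5.6569
cable 3: Δx=-1.0000, Δy=-2.0000; L_3 = √(Δx²+Δy²) = 2.2361
cable 4: Δx=-1.0000, Δy=4.0000; L_4 = √(Δx²+Δy²) = 4.1231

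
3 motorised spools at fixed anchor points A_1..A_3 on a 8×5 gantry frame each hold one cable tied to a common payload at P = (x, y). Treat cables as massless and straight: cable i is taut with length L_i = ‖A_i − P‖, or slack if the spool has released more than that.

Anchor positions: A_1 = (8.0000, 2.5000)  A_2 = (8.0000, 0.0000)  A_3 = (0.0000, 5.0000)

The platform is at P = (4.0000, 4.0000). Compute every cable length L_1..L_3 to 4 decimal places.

(4.2720, 5.6569, 4.1231)

cable 1: Δx=4.0000, Δy=-1.5000; L_1 = √(Δx²+Δy²) = 4.2720
cable 2: Δx=4.0000, Δy=-4.0000; L_2 = √(Δx²+Δy²) = 5.6569
cable 3: Δx=-4.0000, Δy=1.0000; L_3 = √(Δx²+Δy²) = 4.1231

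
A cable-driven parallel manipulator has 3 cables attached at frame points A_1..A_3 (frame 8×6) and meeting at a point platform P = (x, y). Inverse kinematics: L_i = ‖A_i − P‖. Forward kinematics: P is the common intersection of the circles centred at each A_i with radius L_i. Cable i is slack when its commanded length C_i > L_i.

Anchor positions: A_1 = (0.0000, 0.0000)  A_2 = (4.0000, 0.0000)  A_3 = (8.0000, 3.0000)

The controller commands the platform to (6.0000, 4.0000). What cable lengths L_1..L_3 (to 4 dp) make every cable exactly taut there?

(7.2111, 4.4721, 2.2361)

L_1: Δ = A_1−P = (-6.0000, -4.0000) → ‖Δ‖ = √52.0000 = 7.2111
L_2: Δ = A_2−P = (-2.0000, -4.0000) → ‖Δ‖ = √20.0000 = 4.4721
L_3: Δ = A_3−P = (2.0000, -1.0000) → ‖Δ‖ = √5.0000 = 2.2361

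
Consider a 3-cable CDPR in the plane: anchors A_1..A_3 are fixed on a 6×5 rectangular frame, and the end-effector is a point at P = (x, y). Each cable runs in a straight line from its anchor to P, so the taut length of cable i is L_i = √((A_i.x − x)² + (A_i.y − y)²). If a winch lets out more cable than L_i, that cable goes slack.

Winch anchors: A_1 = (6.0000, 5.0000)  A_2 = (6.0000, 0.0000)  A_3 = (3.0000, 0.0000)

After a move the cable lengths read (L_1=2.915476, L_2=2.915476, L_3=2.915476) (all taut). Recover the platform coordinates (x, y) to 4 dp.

each cable: (A_i−P)·(A_i−P) = L_i²; let c_i = ‖A_i‖²−L_i²
c_1 = 36.0000+25.0000−8.5000 = 52.5000
row 1: 0.0000x + 10.0000y = 25.0000  (c_2=27.5000)
row 2: 6.0000x + 10.0000y = 52.0000  (c_3=0.5000)
Cramer on rows 1–2 → x = 4.5000, y = 2.5000

(4.5000, 2.5000)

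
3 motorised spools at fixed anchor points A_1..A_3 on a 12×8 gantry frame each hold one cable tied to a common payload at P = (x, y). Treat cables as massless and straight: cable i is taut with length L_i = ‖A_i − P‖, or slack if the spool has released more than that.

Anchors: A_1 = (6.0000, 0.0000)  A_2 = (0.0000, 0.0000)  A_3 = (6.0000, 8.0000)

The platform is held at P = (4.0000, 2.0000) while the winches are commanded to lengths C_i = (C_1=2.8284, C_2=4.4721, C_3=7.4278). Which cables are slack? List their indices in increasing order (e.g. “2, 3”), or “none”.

3

i=1: geometric 2.8284 vs commanded 2.8284 ⇒ taut
i=2: geometric 4.4721 vs commanded 4.4721 ⇒ taut
i=3: geometric 6.3246 vs commanded 7.4278 ⇒ slack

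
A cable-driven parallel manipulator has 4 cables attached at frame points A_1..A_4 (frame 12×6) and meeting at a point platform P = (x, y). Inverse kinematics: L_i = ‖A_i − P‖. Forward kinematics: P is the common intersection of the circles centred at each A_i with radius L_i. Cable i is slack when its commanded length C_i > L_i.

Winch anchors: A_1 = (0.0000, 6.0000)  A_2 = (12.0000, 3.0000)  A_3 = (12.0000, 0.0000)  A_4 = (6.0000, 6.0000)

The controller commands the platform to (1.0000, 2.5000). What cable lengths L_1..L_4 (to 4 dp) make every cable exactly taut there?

(3.6401, 11.0114, 11.2805, 6.1033)

cable 1: Δx=-1.0000, Δy=3.5000; L_1 = √(Δx²+Δy²) = 3.6401
cable 2: Δx=11.0000, Δy=0.5000; L_2 = √(Δx²+Δy²) = 11.0114
cable 3: Δx=11.0000, Δy=-2.5000; L_3 = √(Δx²+Δy²) = 11.2805
cable 4: Δx=5.0000, Δy=3.5000; L_4 = √(Δx²+Δy²) = 6.1033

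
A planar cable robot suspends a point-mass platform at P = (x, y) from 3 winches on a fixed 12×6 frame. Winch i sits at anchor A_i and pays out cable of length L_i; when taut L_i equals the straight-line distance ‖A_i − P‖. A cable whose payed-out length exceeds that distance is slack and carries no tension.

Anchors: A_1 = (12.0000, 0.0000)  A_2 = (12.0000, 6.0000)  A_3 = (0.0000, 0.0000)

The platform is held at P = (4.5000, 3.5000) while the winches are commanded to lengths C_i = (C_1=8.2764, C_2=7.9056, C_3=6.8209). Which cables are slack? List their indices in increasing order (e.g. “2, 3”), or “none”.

3

cable 1: √((7.5000)²+(-3.5000)²)=8.2765, C_1=8.2764: taut
cable 2: √((7.5000)²+(2.5000)²)=7.9057, C_2=7.9056: taut
cable 3: √((-4.5000)²+(-3.5000)²)=5.7009, C_3=6.8209: slack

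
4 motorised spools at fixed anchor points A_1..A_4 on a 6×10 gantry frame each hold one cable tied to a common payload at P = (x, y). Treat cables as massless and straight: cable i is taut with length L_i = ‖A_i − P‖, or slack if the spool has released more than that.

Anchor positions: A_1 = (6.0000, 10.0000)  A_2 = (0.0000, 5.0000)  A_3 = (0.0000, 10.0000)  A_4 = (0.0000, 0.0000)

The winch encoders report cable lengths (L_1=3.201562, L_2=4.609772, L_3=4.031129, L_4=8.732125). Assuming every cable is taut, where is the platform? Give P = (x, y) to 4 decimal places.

each cable: (A_i−P)·(A_i−P) = L_i²; let k_i = ‖A_i‖²−L_i²
k_1 = 36.0000+100.0000−10.2500 = 125.7500
row 1: 12.0000x + 10.0000y = 122.0000  (k_2=3.7500)
row 2: 12.0000x + 0.0000y = 42.0000  (k_3=83.7500)
row 3: 12.0000x + 20.0000y = 202.0000  (k_4=-76.2500)
Cramer on rows 1–2 → x = 3.5000, y = 8.0000
check cable 4: ‖A_4−P‖² = 76.2500 ≈ L_4² = 76.2500 ✓

(3.5000, 8.0000)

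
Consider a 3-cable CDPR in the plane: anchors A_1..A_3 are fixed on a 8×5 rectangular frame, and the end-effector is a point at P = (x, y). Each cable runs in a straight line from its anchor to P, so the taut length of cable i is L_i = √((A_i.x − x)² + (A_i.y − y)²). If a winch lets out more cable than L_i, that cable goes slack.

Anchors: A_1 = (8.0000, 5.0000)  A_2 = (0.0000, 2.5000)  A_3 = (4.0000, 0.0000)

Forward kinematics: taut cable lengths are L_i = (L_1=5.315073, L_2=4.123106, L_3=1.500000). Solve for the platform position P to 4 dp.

expand ‖A_i−P‖²=L_i² and subtract eq 1 (k_i ≔ ‖A_i‖²−L_i²)
k_1 = 64.0000+25.0000−28.2500 = 60.7500
eq1−eq2 → [16.0000  5.0000]·P = 71.5000
eq1−eq3 → [8.0000  10.0000]·P = 47.0000
2×2 solve → P = (4.0000, 1.5000)

(4.0000, 1.5000)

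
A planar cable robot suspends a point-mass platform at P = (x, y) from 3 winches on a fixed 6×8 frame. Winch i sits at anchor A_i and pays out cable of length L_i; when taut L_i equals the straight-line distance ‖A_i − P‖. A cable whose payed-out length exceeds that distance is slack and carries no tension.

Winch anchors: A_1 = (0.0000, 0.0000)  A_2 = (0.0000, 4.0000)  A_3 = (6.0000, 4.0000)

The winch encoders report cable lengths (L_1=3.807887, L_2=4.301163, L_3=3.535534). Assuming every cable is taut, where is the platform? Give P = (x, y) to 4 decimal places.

circle eqns → linear via eq_j − eq_1; set q_j = A_j·A_j − L_j²
q_1 = 0.0000+0.0000−14.5000 = -14.5000
0.0000·x − 8.0000·y = q_1−q_2 = -12.0000
-12.0000·x − 8.0000·y = q_1−q_3 = -54.0000
solve first two rows → x=3.5000, y=1.5000

(3.5000, 1.5000)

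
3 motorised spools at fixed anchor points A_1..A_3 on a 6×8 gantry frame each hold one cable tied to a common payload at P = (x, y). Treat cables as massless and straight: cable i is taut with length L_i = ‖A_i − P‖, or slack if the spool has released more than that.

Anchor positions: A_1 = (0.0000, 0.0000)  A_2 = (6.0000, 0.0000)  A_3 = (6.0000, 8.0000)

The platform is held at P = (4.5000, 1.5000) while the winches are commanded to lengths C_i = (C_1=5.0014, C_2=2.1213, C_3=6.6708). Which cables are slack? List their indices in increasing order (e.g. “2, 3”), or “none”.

1

i=1: geometric 4.7434 vs commanded 5.0014 ⇒ slack
i=2: geometric 2.1213 vs commanded 2.1213 ⇒ taut
i=3: geometric 6.6708 vs commanded 6.6708 ⇒ taut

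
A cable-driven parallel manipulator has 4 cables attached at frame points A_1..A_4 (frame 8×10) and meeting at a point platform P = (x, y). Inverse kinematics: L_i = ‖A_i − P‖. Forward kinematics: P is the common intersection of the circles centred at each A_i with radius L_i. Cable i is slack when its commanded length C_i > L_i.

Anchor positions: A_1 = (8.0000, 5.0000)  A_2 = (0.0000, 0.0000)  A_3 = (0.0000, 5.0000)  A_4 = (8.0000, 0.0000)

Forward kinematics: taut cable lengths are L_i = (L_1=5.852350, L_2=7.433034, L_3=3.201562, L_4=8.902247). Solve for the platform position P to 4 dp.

each cable: (A_i−P)·(A_i−P) = L_i²; let k_i = ‖A_i‖²−L_i²
k_1 = 64.0000+25.0000−34.2500 = 54.7500
row 1: 16.0000x + 10.0000y = 110.0000  (k_2=-55.2500)
row 2: 16.0000x + 0.0000y = 40.0000  (k_3=14.7500)
row 3: 0.0000x + 10.0000y = 70.0000  (k_4=-15.2500)
Cramer on rows 1–2 → x = 2.5000, y = 7.0000
check cable 4: ‖A_4−P‖² = 79.2500 ≈ L_4² = 79.2500 ✓

(2.5000, 7.0000)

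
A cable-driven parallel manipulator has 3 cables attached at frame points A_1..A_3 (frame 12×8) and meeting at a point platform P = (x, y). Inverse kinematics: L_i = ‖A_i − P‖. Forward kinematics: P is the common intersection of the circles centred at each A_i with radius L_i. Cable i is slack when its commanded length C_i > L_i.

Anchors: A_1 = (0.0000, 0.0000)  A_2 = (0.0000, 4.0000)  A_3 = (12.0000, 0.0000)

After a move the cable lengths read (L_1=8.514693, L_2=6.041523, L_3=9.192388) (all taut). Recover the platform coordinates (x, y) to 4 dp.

(5.5000, 6.5000)

circle eqns → linear via eq_j − eq_1; set c_j = A_j·A_j − L_j²
c_1 = 0.0000+0.0000−72.5000 = -72.5000
0.0000·x − 8.0000·y = c_1−c_2 = -52.0000
-24.0000·x + 0.0000·y = c_1−c_3 = -132.0000
solve first two rows → x=5.5000, y=6.5000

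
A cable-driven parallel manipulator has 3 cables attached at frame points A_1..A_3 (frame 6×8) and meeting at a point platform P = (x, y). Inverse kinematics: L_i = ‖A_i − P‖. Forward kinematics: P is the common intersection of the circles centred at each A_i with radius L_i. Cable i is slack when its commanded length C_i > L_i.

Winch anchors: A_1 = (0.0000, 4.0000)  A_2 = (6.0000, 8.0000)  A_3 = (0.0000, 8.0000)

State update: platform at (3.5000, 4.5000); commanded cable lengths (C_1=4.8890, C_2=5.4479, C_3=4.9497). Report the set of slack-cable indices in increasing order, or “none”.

cable 1: √((-3.5000)²+(-0.5000)²)=3.5355, C_1=4.8890: slack
cable 2: √((2.5000)²+(3.5000)²)=4.3012, C_2=5.4479: slack
cable 3: √((-3.5000)²+(3.5000)²)=4.9497, C_3=4.9497: taut

1, 2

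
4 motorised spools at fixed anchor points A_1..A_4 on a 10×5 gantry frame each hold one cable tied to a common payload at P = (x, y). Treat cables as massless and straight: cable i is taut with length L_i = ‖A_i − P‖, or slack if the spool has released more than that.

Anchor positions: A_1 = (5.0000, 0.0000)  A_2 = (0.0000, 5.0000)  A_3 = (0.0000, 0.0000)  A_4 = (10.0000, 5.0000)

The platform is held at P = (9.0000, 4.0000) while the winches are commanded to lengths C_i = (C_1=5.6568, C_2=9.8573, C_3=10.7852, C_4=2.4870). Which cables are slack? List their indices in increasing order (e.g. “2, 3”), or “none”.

cable 1: √((-4.0000)²+(-4.0000)²)=5.6569, C_1=5.6568: taut
cable 2: √((-9.0000)²+(1.0000)²)=9.0554, C_2=9.8573: slack
cable 3: √((-9.0000)²+(-4.0000)²)=9.8489, C_3=10.7852: slack
cable 4: √((1.0000)²+(1.0000)²)=1.4142, C_4=2.4870: slack

2, 3, 4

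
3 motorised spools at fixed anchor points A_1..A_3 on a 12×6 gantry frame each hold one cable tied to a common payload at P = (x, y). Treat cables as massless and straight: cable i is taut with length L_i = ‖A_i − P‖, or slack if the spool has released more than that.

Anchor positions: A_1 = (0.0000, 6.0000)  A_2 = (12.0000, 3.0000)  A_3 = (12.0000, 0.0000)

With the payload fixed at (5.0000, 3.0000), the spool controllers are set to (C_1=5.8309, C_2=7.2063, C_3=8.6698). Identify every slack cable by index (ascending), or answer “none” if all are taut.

i=1: geometric 5.8310 vs commanded 5.8309 ⇒ taut
i=2: geometric 7.0000 vs commanded 7.2063 ⇒ slack
i=3: geometric 7.6158 vs commanded 8.6698 ⇒ slack

2, 3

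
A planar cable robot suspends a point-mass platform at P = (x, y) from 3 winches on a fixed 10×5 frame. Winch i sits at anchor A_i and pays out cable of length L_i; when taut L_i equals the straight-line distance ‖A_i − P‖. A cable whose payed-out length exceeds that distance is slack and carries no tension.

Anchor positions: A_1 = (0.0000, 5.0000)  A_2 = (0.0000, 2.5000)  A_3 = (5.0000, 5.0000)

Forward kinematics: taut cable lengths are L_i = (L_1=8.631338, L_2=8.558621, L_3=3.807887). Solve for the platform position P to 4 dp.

each cable: (A_i−P)·(A_i−P) = L_i²; let c_i = ‖A_i‖²−L_i²
c_1 = 0.0000+25.0000−74.5000 = -49.5000
row 1: 0.0000x + 5.0000y = 17.5000  (c_2=-67.0000)
row 2: -10.0000x + 0.0000y = -85.0000  (c_3=35.5000)
Cramer on rows 1–2 → x = 8.5000, y = 3.5000

(8.5000, 3.5000)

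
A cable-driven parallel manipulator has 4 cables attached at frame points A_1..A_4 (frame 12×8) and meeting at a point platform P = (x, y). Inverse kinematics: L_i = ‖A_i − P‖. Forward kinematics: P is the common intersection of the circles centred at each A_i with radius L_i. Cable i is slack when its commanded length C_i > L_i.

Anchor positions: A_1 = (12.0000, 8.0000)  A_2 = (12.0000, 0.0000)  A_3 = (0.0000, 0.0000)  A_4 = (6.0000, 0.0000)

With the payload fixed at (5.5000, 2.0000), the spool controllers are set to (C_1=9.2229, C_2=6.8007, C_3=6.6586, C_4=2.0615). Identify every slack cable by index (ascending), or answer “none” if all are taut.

1, 3

cable 1: L_1 = ‖A_1−P‖ = 8.8459;  C_1 = 9.2229 → slack
cable 2: L_2 = ‖A_2−P‖ = 6.8007;  C_2 = 6.8007 → taut
cable 3: L_3 = ‖A_3−P‖ = 5.8523;  C_3 = 6.6586 → slack
cable 4: L_4 = ‖A_4−P‖ = 2.0616;  C_4 = 2.0615 → taut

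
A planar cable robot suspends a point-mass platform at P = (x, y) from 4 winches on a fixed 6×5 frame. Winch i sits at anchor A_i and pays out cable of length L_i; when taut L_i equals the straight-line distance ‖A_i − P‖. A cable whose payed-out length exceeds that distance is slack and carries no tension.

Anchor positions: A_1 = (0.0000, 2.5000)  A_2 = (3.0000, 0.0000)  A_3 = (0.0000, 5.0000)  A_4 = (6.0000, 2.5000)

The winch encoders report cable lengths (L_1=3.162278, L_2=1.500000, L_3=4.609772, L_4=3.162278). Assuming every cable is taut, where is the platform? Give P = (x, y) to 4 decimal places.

circle eqns → linear via eq_j − eq_1; set q_j = A_j·A_j − L_j²
q_1 = 0.0000+6.2500−10.0000 = -3.7500
-6.0000·x + 5.0000·y = q_1−q_2 = -10.5000
0.0000·x − 5.0000·y = q_1−q_3 = -7.5000
-12.0000·x + 0.0000·y = q_1−q_4 = -36.0000
solve first two rows → x=3.0000, y=1.5000
check cable 4: ‖A_4−P‖² = 10.0000 ≈ L_4² = 10.0000 ✓

(3.0000, 1.5000)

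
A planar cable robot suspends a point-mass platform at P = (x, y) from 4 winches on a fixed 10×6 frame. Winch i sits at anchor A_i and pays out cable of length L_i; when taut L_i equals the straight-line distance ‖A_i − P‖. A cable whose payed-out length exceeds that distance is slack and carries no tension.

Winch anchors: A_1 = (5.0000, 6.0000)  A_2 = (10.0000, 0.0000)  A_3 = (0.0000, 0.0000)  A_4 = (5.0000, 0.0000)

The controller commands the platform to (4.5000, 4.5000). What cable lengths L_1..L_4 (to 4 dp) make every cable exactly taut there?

L_1: Δ = A_1−P = (0.5000, 1.5000) → ‖Δ‖ = √2.5000 = 1.5811
L_2: Δ = A_2−P = (5.5000, -4.5000) → ‖Δ‖ = √50.5000 = 7.1063
L_3: Δ = A_3−P = (-4.5000, -4.5000) → ‖Δ‖ = √40.5000 = 6.3640
L_4: Δ = A_4−P = (0.5000, -4.5000) → ‖Δ‖ = √20.5000 = 4.5277

(1.5811, 7.1063, 6.3640, 4.5277)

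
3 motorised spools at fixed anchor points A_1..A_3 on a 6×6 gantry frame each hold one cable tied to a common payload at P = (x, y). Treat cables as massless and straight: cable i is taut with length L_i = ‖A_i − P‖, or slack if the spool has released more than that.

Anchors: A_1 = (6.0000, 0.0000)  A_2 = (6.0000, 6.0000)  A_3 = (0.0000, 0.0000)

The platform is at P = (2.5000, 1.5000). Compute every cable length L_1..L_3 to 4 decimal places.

L_1: Δ = A_1−P = (3.5000, -1.5000) → ‖Δ‖ = √14.5000 = 3.8079
L_2: Δ = A_2−P = (3.5000, 4.5000) → ‖Δ‖ = √32.5000 = 5.7009
L_3: Δ = A_3−P = (-2.5000, -1.5000) → ‖Δ‖ = √8.5000 = 2.9155

(3.8079, 5.7009, 2.9155)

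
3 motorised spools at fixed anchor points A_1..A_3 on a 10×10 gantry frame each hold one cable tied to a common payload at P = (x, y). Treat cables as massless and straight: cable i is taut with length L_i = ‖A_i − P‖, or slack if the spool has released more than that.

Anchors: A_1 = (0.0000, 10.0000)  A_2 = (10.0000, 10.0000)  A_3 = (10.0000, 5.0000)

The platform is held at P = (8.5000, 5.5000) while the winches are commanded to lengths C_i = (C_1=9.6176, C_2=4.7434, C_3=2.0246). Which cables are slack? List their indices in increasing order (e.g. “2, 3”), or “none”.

i=1: geometric 9.6177 vs commanded 9.6176 ⇒ taut
i=2: geometric 4.7434 vs commanded 4.7434 ⇒ taut
i=3: geometric 1.5811 vs commanded 2.0246 ⇒ slack

3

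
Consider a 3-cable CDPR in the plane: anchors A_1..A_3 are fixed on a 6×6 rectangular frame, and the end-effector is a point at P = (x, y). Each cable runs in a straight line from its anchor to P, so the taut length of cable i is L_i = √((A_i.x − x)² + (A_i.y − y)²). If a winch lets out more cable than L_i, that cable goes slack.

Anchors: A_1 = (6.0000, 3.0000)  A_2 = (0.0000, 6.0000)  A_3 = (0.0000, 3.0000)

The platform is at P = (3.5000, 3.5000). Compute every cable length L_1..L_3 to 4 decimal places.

L_1 = √((6.0000−3.5000)² + (3.0000−3.5000)²) = 2.5495
L_2 = √((0.0000−3.5000)² + (6.0000−3.5000)²) = 4.3012
L_3 = √((0.0000−3.5000)² + (3.0000−3.5000)²) = 3.5355

(2.5495, 4.3012, 3.5355)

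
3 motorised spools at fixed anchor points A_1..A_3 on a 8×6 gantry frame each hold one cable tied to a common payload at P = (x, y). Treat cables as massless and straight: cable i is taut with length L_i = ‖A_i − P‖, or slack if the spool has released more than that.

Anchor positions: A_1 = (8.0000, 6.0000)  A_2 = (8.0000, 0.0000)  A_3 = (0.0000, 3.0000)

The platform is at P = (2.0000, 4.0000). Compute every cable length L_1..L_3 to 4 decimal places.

L_1: Δ = A_1−P = (6.0000, 2.0000) → ‖Δ‖ = √40.0000 = 6.3246
L_2: Δ = A_2−P = (6.0000, -4.0000) → ‖Δ‖ = √52.0000 = 7.2111
L_3: Δ = A_3−P = (-2.0000, -1.0000) → ‖Δ‖ = √5.0000 = 2.2361

(6.3246, 7.2111, 2.2361)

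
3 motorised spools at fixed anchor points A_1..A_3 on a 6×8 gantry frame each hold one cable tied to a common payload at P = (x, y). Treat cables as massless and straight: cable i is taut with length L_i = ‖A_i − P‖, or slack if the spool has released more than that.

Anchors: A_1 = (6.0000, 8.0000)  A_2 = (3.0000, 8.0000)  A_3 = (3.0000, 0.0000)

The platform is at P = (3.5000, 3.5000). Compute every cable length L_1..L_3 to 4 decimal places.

cable 1: Δx=2.5000, Δy=4.5000; L_1 = √(Δx²+Δy²) = 5.1478
cable 2: Δx=-0.5000, Δy=4.5000; L_2 = √(Δx²+Δy²) = 4.5277
cable 3: Δx=-0.5000, Δy=-3.5000; L_3 = √(Δx²+Δy²) = 3.5355

(5.1478, 4.5277, 3.5355)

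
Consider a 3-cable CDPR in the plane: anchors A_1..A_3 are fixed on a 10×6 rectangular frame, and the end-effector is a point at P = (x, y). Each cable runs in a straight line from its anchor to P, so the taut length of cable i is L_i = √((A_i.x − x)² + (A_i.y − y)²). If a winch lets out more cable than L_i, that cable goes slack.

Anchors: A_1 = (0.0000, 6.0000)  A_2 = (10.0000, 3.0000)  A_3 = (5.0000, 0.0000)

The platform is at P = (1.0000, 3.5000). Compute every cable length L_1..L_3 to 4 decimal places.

cable 1: Δx=-1.0000, Δy=2.5000; L_1 = √(Δx²+Δy²) = 2.6926
cable 2: Δx=9.0000, Δy=-0.5000; L_2 = √(Δx²+Δy²) = 9.0139
cable 3: Δx=4.0000, Δy=-3.5000; L_3 = √(Δx²+Δy²) = 5.3151

(2.6926, 9.0139, 5.3151)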